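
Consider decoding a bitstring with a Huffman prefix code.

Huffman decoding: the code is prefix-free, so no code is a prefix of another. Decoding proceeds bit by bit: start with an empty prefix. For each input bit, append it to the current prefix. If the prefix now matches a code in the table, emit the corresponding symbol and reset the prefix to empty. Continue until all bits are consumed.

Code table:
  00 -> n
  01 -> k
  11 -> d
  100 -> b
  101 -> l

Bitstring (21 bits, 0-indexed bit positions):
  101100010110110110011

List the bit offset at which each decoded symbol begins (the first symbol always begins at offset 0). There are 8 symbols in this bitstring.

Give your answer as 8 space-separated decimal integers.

Answer: 0 3 6 8 10 13 16 19

Derivation:
Bit 0: prefix='1' (no match yet)
Bit 1: prefix='10' (no match yet)
Bit 2: prefix='101' -> emit 'l', reset
Bit 3: prefix='1' (no match yet)
Bit 4: prefix='10' (no match yet)
Bit 5: prefix='100' -> emit 'b', reset
Bit 6: prefix='0' (no match yet)
Bit 7: prefix='01' -> emit 'k', reset
Bit 8: prefix='0' (no match yet)
Bit 9: prefix='01' -> emit 'k', reset
Bit 10: prefix='1' (no match yet)
Bit 11: prefix='10' (no match yet)
Bit 12: prefix='101' -> emit 'l', reset
Bit 13: prefix='1' (no match yet)
Bit 14: prefix='10' (no match yet)
Bit 15: prefix='101' -> emit 'l', reset
Bit 16: prefix='1' (no match yet)
Bit 17: prefix='10' (no match yet)
Bit 18: prefix='100' -> emit 'b', reset
Bit 19: prefix='1' (no match yet)
Bit 20: prefix='11' -> emit 'd', reset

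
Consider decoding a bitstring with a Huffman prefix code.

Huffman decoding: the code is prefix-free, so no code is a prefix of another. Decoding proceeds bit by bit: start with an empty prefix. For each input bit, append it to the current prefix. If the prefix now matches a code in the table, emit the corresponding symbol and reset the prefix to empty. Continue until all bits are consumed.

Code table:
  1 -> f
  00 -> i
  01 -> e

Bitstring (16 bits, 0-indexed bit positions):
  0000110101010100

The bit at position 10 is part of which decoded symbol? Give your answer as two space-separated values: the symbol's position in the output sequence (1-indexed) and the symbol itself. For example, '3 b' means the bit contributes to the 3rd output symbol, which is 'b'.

Answer: 7 e

Derivation:
Bit 0: prefix='0' (no match yet)
Bit 1: prefix='00' -> emit 'i', reset
Bit 2: prefix='0' (no match yet)
Bit 3: prefix='00' -> emit 'i', reset
Bit 4: prefix='1' -> emit 'f', reset
Bit 5: prefix='1' -> emit 'f', reset
Bit 6: prefix='0' (no match yet)
Bit 7: prefix='01' -> emit 'e', reset
Bit 8: prefix='0' (no match yet)
Bit 9: prefix='01' -> emit 'e', reset
Bit 10: prefix='0' (no match yet)
Bit 11: prefix='01' -> emit 'e', reset
Bit 12: prefix='0' (no match yet)
Bit 13: prefix='01' -> emit 'e', reset
Bit 14: prefix='0' (no match yet)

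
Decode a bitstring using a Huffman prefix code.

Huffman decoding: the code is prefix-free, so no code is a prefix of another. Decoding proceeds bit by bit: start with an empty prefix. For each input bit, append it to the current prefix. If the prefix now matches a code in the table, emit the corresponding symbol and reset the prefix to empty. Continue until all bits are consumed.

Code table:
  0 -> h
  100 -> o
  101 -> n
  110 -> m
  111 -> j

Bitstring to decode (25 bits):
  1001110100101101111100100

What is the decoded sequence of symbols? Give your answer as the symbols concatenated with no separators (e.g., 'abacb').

Answer: ojhonnjoo

Derivation:
Bit 0: prefix='1' (no match yet)
Bit 1: prefix='10' (no match yet)
Bit 2: prefix='100' -> emit 'o', reset
Bit 3: prefix='1' (no match yet)
Bit 4: prefix='11' (no match yet)
Bit 5: prefix='111' -> emit 'j', reset
Bit 6: prefix='0' -> emit 'h', reset
Bit 7: prefix='1' (no match yet)
Bit 8: prefix='10' (no match yet)
Bit 9: prefix='100' -> emit 'o', reset
Bit 10: prefix='1' (no match yet)
Bit 11: prefix='10' (no match yet)
Bit 12: prefix='101' -> emit 'n', reset
Bit 13: prefix='1' (no match yet)
Bit 14: prefix='10' (no match yet)
Bit 15: prefix='101' -> emit 'n', reset
Bit 16: prefix='1' (no match yet)
Bit 17: prefix='11' (no match yet)
Bit 18: prefix='111' -> emit 'j', reset
Bit 19: prefix='1' (no match yet)
Bit 20: prefix='10' (no match yet)
Bit 21: prefix='100' -> emit 'o', reset
Bit 22: prefix='1' (no match yet)
Bit 23: prefix='10' (no match yet)
Bit 24: prefix='100' -> emit 'o', reset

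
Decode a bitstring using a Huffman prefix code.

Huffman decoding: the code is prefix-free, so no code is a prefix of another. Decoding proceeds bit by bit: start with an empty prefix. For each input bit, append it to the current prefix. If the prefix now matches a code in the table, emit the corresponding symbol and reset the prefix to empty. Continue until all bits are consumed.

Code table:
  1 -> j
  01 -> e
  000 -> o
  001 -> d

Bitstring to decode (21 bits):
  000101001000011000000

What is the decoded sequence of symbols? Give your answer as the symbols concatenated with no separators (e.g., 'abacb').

Answer: ojedoejoo

Derivation:
Bit 0: prefix='0' (no match yet)
Bit 1: prefix='00' (no match yet)
Bit 2: prefix='000' -> emit 'o', reset
Bit 3: prefix='1' -> emit 'j', reset
Bit 4: prefix='0' (no match yet)
Bit 5: prefix='01' -> emit 'e', reset
Bit 6: prefix='0' (no match yet)
Bit 7: prefix='00' (no match yet)
Bit 8: prefix='001' -> emit 'd', reset
Bit 9: prefix='0' (no match yet)
Bit 10: prefix='00' (no match yet)
Bit 11: prefix='000' -> emit 'o', reset
Bit 12: prefix='0' (no match yet)
Bit 13: prefix='01' -> emit 'e', reset
Bit 14: prefix='1' -> emit 'j', reset
Bit 15: prefix='0' (no match yet)
Bit 16: prefix='00' (no match yet)
Bit 17: prefix='000' -> emit 'o', reset
Bit 18: prefix='0' (no match yet)
Bit 19: prefix='00' (no match yet)
Bit 20: prefix='000' -> emit 'o', reset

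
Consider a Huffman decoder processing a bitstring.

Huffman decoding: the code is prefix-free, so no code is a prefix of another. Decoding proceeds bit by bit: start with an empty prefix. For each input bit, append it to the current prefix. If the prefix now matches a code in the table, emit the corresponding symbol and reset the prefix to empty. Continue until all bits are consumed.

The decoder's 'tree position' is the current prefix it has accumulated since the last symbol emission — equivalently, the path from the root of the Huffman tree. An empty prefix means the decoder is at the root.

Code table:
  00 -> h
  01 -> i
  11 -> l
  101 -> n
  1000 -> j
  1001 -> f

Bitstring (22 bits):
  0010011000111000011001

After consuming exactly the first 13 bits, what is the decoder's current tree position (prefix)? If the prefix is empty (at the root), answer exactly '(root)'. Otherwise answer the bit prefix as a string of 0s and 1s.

Answer: 1

Derivation:
Bit 0: prefix='0' (no match yet)
Bit 1: prefix='00' -> emit 'h', reset
Bit 2: prefix='1' (no match yet)
Bit 3: prefix='10' (no match yet)
Bit 4: prefix='100' (no match yet)
Bit 5: prefix='1001' -> emit 'f', reset
Bit 6: prefix='1' (no match yet)
Bit 7: prefix='10' (no match yet)
Bit 8: prefix='100' (no match yet)
Bit 9: prefix='1000' -> emit 'j', reset
Bit 10: prefix='1' (no match yet)
Bit 11: prefix='11' -> emit 'l', reset
Bit 12: prefix='1' (no match yet)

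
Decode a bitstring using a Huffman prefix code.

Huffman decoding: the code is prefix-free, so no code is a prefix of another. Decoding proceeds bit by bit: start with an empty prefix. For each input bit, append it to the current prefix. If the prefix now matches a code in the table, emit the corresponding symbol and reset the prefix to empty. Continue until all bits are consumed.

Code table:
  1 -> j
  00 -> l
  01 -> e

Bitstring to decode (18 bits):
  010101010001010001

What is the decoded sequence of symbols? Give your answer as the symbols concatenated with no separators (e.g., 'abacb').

Bit 0: prefix='0' (no match yet)
Bit 1: prefix='01' -> emit 'e', reset
Bit 2: prefix='0' (no match yet)
Bit 3: prefix='01' -> emit 'e', reset
Bit 4: prefix='0' (no match yet)
Bit 5: prefix='01' -> emit 'e', reset
Bit 6: prefix='0' (no match yet)
Bit 7: prefix='01' -> emit 'e', reset
Bit 8: prefix='0' (no match yet)
Bit 9: prefix='00' -> emit 'l', reset
Bit 10: prefix='0' (no match yet)
Bit 11: prefix='01' -> emit 'e', reset
Bit 12: prefix='0' (no match yet)
Bit 13: prefix='01' -> emit 'e', reset
Bit 14: prefix='0' (no match yet)
Bit 15: prefix='00' -> emit 'l', reset
Bit 16: prefix='0' (no match yet)
Bit 17: prefix='01' -> emit 'e', reset

Answer: eeeeleele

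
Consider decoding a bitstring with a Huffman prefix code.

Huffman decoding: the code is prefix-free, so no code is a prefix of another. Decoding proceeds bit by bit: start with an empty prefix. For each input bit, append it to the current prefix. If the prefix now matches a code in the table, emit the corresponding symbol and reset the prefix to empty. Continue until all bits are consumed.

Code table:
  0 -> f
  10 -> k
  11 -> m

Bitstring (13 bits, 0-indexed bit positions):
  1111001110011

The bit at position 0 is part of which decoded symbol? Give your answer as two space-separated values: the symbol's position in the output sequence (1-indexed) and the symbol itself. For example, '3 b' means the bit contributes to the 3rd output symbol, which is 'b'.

Bit 0: prefix='1' (no match yet)
Bit 1: prefix='11' -> emit 'm', reset
Bit 2: prefix='1' (no match yet)
Bit 3: prefix='11' -> emit 'm', reset
Bit 4: prefix='0' -> emit 'f', reset

Answer: 1 m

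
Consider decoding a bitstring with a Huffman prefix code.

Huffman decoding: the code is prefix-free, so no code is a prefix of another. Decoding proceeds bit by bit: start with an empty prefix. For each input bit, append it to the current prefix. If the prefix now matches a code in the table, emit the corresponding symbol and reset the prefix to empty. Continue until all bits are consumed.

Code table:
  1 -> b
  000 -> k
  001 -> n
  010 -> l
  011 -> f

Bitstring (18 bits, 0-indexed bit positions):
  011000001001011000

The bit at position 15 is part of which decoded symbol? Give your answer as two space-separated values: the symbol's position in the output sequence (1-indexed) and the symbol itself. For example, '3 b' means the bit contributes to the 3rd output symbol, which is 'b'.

Answer: 6 k

Derivation:
Bit 0: prefix='0' (no match yet)
Bit 1: prefix='01' (no match yet)
Bit 2: prefix='011' -> emit 'f', reset
Bit 3: prefix='0' (no match yet)
Bit 4: prefix='00' (no match yet)
Bit 5: prefix='000' -> emit 'k', reset
Bit 6: prefix='0' (no match yet)
Bit 7: prefix='00' (no match yet)
Bit 8: prefix='001' -> emit 'n', reset
Bit 9: prefix='0' (no match yet)
Bit 10: prefix='00' (no match yet)
Bit 11: prefix='001' -> emit 'n', reset
Bit 12: prefix='0' (no match yet)
Bit 13: prefix='01' (no match yet)
Bit 14: prefix='011' -> emit 'f', reset
Bit 15: prefix='0' (no match yet)
Bit 16: prefix='00' (no match yet)
Bit 17: prefix='000' -> emit 'k', reset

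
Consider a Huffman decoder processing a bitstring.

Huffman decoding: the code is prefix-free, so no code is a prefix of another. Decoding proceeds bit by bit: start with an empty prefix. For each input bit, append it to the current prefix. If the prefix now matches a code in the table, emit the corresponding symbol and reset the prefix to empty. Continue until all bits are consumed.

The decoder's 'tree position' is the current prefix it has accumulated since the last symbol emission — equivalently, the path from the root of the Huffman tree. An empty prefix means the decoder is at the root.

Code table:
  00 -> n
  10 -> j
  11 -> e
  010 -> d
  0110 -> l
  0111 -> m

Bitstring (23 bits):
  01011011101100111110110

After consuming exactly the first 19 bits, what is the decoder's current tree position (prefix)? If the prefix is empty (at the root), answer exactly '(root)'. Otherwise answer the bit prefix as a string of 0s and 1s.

Answer: (root)

Derivation:
Bit 0: prefix='0' (no match yet)
Bit 1: prefix='01' (no match yet)
Bit 2: prefix='010' -> emit 'd', reset
Bit 3: prefix='1' (no match yet)
Bit 4: prefix='11' -> emit 'e', reset
Bit 5: prefix='0' (no match yet)
Bit 6: prefix='01' (no match yet)
Bit 7: prefix='011' (no match yet)
Bit 8: prefix='0111' -> emit 'm', reset
Bit 9: prefix='0' (no match yet)
Bit 10: prefix='01' (no match yet)
Bit 11: prefix='011' (no match yet)
Bit 12: prefix='0110' -> emit 'l', reset
Bit 13: prefix='0' (no match yet)
Bit 14: prefix='01' (no match yet)
Bit 15: prefix='011' (no match yet)
Bit 16: prefix='0111' -> emit 'm', reset
Bit 17: prefix='1' (no match yet)
Bit 18: prefix='11' -> emit 'e', reset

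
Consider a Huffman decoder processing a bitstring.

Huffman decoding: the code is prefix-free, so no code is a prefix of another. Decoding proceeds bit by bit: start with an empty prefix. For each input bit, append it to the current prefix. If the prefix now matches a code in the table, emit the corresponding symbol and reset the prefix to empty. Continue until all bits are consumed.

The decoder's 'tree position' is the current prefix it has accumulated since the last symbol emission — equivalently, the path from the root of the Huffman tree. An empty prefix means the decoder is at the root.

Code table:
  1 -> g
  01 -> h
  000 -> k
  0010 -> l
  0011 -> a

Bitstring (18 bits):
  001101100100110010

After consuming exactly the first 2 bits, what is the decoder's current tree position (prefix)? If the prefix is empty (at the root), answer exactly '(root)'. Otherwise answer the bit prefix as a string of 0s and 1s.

Bit 0: prefix='0' (no match yet)
Bit 1: prefix='00' (no match yet)

Answer: 00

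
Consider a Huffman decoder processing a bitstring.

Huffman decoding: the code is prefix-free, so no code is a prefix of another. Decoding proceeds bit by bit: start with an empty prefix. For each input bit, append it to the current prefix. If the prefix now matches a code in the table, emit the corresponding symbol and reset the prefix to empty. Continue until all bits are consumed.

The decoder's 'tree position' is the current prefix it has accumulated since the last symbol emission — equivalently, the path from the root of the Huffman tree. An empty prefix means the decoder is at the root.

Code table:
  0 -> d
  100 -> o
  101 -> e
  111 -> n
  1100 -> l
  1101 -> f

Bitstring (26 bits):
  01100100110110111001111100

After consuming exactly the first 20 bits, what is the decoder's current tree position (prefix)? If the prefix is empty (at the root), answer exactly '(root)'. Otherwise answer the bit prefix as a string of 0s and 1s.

Bit 0: prefix='0' -> emit 'd', reset
Bit 1: prefix='1' (no match yet)
Bit 2: prefix='11' (no match yet)
Bit 3: prefix='110' (no match yet)
Bit 4: prefix='1100' -> emit 'l', reset
Bit 5: prefix='1' (no match yet)
Bit 6: prefix='10' (no match yet)
Bit 7: prefix='100' -> emit 'o', reset
Bit 8: prefix='1' (no match yet)
Bit 9: prefix='11' (no match yet)
Bit 10: prefix='110' (no match yet)
Bit 11: prefix='1101' -> emit 'f', reset
Bit 12: prefix='1' (no match yet)
Bit 13: prefix='10' (no match yet)
Bit 14: prefix='101' -> emit 'e', reset
Bit 15: prefix='1' (no match yet)
Bit 16: prefix='11' (no match yet)
Bit 17: prefix='110' (no match yet)
Bit 18: prefix='1100' -> emit 'l', reset
Bit 19: prefix='1' (no match yet)

Answer: 1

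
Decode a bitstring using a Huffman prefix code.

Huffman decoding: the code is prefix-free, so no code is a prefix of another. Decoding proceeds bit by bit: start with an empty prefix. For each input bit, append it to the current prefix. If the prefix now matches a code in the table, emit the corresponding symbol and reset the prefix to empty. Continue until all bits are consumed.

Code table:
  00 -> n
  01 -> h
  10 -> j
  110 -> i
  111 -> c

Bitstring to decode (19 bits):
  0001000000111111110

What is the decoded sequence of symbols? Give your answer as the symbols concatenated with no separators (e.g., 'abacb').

Bit 0: prefix='0' (no match yet)
Bit 1: prefix='00' -> emit 'n', reset
Bit 2: prefix='0' (no match yet)
Bit 3: prefix='01' -> emit 'h', reset
Bit 4: prefix='0' (no match yet)
Bit 5: prefix='00' -> emit 'n', reset
Bit 6: prefix='0' (no match yet)
Bit 7: prefix='00' -> emit 'n', reset
Bit 8: prefix='0' (no match yet)
Bit 9: prefix='00' -> emit 'n', reset
Bit 10: prefix='1' (no match yet)
Bit 11: prefix='11' (no match yet)
Bit 12: prefix='111' -> emit 'c', reset
Bit 13: prefix='1' (no match yet)
Bit 14: prefix='11' (no match yet)
Bit 15: prefix='111' -> emit 'c', reset
Bit 16: prefix='1' (no match yet)
Bit 17: prefix='11' (no match yet)
Bit 18: prefix='110' -> emit 'i', reset

Answer: nhnnncci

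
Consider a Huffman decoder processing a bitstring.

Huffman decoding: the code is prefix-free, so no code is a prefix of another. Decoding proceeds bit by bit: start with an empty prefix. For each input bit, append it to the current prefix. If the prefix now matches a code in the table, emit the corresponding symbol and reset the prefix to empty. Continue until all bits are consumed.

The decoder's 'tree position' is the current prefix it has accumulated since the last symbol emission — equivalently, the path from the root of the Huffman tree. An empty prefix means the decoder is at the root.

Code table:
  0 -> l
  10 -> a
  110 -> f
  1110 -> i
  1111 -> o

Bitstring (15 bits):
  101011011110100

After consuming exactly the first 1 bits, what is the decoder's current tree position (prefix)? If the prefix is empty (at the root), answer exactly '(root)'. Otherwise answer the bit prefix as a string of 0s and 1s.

Answer: 1

Derivation:
Bit 0: prefix='1' (no match yet)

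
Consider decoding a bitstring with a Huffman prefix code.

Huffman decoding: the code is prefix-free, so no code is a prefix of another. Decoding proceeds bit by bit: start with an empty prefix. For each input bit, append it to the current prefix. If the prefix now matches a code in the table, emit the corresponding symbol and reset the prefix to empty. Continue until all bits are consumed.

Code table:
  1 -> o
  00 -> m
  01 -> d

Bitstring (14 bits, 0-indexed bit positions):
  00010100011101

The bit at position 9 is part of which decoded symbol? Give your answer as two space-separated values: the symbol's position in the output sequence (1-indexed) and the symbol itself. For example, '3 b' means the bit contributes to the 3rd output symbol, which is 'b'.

Bit 0: prefix='0' (no match yet)
Bit 1: prefix='00' -> emit 'm', reset
Bit 2: prefix='0' (no match yet)
Bit 3: prefix='01' -> emit 'd', reset
Bit 4: prefix='0' (no match yet)
Bit 5: prefix='01' -> emit 'd', reset
Bit 6: prefix='0' (no match yet)
Bit 7: prefix='00' -> emit 'm', reset
Bit 8: prefix='0' (no match yet)
Bit 9: prefix='01' -> emit 'd', reset
Bit 10: prefix='1' -> emit 'o', reset
Bit 11: prefix='1' -> emit 'o', reset
Bit 12: prefix='0' (no match yet)
Bit 13: prefix='01' -> emit 'd', reset

Answer: 5 d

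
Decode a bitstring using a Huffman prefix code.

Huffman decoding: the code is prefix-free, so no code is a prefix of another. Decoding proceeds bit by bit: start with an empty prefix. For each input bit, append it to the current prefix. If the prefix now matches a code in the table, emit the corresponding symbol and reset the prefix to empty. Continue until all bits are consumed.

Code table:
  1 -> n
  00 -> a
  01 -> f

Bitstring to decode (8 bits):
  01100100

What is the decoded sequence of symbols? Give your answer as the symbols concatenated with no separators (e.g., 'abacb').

Bit 0: prefix='0' (no match yet)
Bit 1: prefix='01' -> emit 'f', reset
Bit 2: prefix='1' -> emit 'n', reset
Bit 3: prefix='0' (no match yet)
Bit 4: prefix='00' -> emit 'a', reset
Bit 5: prefix='1' -> emit 'n', reset
Bit 6: prefix='0' (no match yet)
Bit 7: prefix='00' -> emit 'a', reset

Answer: fnana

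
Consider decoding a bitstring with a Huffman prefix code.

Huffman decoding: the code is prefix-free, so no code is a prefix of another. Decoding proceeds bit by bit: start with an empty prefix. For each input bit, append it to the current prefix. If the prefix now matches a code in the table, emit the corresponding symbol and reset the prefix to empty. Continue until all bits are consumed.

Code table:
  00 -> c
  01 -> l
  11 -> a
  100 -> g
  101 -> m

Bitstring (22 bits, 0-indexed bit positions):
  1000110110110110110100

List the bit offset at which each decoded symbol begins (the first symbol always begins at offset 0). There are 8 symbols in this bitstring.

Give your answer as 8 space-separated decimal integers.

Bit 0: prefix='1' (no match yet)
Bit 1: prefix='10' (no match yet)
Bit 2: prefix='100' -> emit 'g', reset
Bit 3: prefix='0' (no match yet)
Bit 4: prefix='01' -> emit 'l', reset
Bit 5: prefix='1' (no match yet)
Bit 6: prefix='10' (no match yet)
Bit 7: prefix='101' -> emit 'm', reset
Bit 8: prefix='1' (no match yet)
Bit 9: prefix='10' (no match yet)
Bit 10: prefix='101' -> emit 'm', reset
Bit 11: prefix='1' (no match yet)
Bit 12: prefix='10' (no match yet)
Bit 13: prefix='101' -> emit 'm', reset
Bit 14: prefix='1' (no match yet)
Bit 15: prefix='10' (no match yet)
Bit 16: prefix='101' -> emit 'm', reset
Bit 17: prefix='1' (no match yet)
Bit 18: prefix='10' (no match yet)
Bit 19: prefix='101' -> emit 'm', reset
Bit 20: prefix='0' (no match yet)
Bit 21: prefix='00' -> emit 'c', reset

Answer: 0 3 5 8 11 14 17 20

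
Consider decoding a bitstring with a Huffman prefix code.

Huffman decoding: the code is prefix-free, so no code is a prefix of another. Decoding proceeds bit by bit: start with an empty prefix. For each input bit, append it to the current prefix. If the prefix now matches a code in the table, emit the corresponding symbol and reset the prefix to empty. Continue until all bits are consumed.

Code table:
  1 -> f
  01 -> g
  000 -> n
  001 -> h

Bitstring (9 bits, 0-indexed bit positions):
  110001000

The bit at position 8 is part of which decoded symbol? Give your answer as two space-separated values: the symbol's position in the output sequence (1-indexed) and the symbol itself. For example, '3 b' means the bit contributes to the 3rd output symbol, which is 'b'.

Answer: 5 n

Derivation:
Bit 0: prefix='1' -> emit 'f', reset
Bit 1: prefix='1' -> emit 'f', reset
Bit 2: prefix='0' (no match yet)
Bit 3: prefix='00' (no match yet)
Bit 4: prefix='000' -> emit 'n', reset
Bit 5: prefix='1' -> emit 'f', reset
Bit 6: prefix='0' (no match yet)
Bit 7: prefix='00' (no match yet)
Bit 8: prefix='000' -> emit 'n', reset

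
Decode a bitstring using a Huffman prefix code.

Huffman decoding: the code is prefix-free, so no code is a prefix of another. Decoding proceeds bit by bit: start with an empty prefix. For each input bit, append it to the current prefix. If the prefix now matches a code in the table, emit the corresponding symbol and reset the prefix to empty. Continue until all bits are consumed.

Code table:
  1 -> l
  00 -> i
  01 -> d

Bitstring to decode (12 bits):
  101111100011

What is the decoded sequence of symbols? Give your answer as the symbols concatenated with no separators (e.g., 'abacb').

Answer: ldllllidl

Derivation:
Bit 0: prefix='1' -> emit 'l', reset
Bit 1: prefix='0' (no match yet)
Bit 2: prefix='01' -> emit 'd', reset
Bit 3: prefix='1' -> emit 'l', reset
Bit 4: prefix='1' -> emit 'l', reset
Bit 5: prefix='1' -> emit 'l', reset
Bit 6: prefix='1' -> emit 'l', reset
Bit 7: prefix='0' (no match yet)
Bit 8: prefix='00' -> emit 'i', reset
Bit 9: prefix='0' (no match yet)
Bit 10: prefix='01' -> emit 'd', reset
Bit 11: prefix='1' -> emit 'l', reset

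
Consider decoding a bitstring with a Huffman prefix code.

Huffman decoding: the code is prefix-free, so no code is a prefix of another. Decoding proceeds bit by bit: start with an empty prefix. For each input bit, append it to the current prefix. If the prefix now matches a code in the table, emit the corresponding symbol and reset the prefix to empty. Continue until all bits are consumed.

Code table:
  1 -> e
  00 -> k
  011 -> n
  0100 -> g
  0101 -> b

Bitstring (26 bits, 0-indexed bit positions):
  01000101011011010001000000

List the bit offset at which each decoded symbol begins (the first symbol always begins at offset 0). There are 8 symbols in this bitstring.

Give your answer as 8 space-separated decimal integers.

Answer: 0 4 8 11 14 18 22 24

Derivation:
Bit 0: prefix='0' (no match yet)
Bit 1: prefix='01' (no match yet)
Bit 2: prefix='010' (no match yet)
Bit 3: prefix='0100' -> emit 'g', reset
Bit 4: prefix='0' (no match yet)
Bit 5: prefix='01' (no match yet)
Bit 6: prefix='010' (no match yet)
Bit 7: prefix='0101' -> emit 'b', reset
Bit 8: prefix='0' (no match yet)
Bit 9: prefix='01' (no match yet)
Bit 10: prefix='011' -> emit 'n', reset
Bit 11: prefix='0' (no match yet)
Bit 12: prefix='01' (no match yet)
Bit 13: prefix='011' -> emit 'n', reset
Bit 14: prefix='0' (no match yet)
Bit 15: prefix='01' (no match yet)
Bit 16: prefix='010' (no match yet)
Bit 17: prefix='0100' -> emit 'g', reset
Bit 18: prefix='0' (no match yet)
Bit 19: prefix='01' (no match yet)
Bit 20: prefix='010' (no match yet)
Bit 21: prefix='0100' -> emit 'g', reset
Bit 22: prefix='0' (no match yet)
Bit 23: prefix='00' -> emit 'k', reset
Bit 24: prefix='0' (no match yet)
Bit 25: prefix='00' -> emit 'k', reset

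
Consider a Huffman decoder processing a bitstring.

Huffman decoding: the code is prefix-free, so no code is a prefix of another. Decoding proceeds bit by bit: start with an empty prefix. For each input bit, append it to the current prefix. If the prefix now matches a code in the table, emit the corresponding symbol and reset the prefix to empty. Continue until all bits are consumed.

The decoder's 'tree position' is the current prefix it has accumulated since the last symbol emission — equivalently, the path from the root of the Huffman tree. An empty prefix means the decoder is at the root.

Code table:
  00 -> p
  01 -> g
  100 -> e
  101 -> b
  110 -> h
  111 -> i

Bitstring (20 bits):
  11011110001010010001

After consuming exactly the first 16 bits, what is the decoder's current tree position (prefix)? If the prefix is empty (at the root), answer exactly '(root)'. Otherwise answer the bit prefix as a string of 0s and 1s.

Answer: 1

Derivation:
Bit 0: prefix='1' (no match yet)
Bit 1: prefix='11' (no match yet)
Bit 2: prefix='110' -> emit 'h', reset
Bit 3: prefix='1' (no match yet)
Bit 4: prefix='11' (no match yet)
Bit 5: prefix='111' -> emit 'i', reset
Bit 6: prefix='1' (no match yet)
Bit 7: prefix='10' (no match yet)
Bit 8: prefix='100' -> emit 'e', reset
Bit 9: prefix='0' (no match yet)
Bit 10: prefix='01' -> emit 'g', reset
Bit 11: prefix='0' (no match yet)
Bit 12: prefix='01' -> emit 'g', reset
Bit 13: prefix='0' (no match yet)
Bit 14: prefix='00' -> emit 'p', reset
Bit 15: prefix='1' (no match yet)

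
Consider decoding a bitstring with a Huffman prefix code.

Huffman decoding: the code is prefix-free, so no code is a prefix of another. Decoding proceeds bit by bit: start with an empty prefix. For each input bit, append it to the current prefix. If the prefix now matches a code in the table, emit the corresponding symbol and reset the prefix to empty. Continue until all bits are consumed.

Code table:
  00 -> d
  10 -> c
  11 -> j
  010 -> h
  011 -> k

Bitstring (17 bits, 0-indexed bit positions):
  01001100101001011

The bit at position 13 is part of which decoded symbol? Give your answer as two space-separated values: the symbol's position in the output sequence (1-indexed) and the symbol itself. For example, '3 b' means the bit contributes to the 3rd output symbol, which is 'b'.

Bit 0: prefix='0' (no match yet)
Bit 1: prefix='01' (no match yet)
Bit 2: prefix='010' -> emit 'h', reset
Bit 3: prefix='0' (no match yet)
Bit 4: prefix='01' (no match yet)
Bit 5: prefix='011' -> emit 'k', reset
Bit 6: prefix='0' (no match yet)
Bit 7: prefix='00' -> emit 'd', reset
Bit 8: prefix='1' (no match yet)
Bit 9: prefix='10' -> emit 'c', reset
Bit 10: prefix='1' (no match yet)
Bit 11: prefix='10' -> emit 'c', reset
Bit 12: prefix='0' (no match yet)
Bit 13: prefix='01' (no match yet)
Bit 14: prefix='010' -> emit 'h', reset
Bit 15: prefix='1' (no match yet)
Bit 16: prefix='11' -> emit 'j', reset

Answer: 6 h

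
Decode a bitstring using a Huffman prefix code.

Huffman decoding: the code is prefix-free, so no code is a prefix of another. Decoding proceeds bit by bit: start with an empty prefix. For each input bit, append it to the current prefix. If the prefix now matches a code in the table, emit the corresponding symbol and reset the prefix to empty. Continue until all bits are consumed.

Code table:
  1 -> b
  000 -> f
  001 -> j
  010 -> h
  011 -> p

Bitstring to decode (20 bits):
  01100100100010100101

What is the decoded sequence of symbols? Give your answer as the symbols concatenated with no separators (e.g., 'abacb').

Bit 0: prefix='0' (no match yet)
Bit 1: prefix='01' (no match yet)
Bit 2: prefix='011' -> emit 'p', reset
Bit 3: prefix='0' (no match yet)
Bit 4: prefix='00' (no match yet)
Bit 5: prefix='001' -> emit 'j', reset
Bit 6: prefix='0' (no match yet)
Bit 7: prefix='00' (no match yet)
Bit 8: prefix='001' -> emit 'j', reset
Bit 9: prefix='0' (no match yet)
Bit 10: prefix='00' (no match yet)
Bit 11: prefix='000' -> emit 'f', reset
Bit 12: prefix='1' -> emit 'b', reset
Bit 13: prefix='0' (no match yet)
Bit 14: prefix='01' (no match yet)
Bit 15: prefix='010' -> emit 'h', reset
Bit 16: prefix='0' (no match yet)
Bit 17: prefix='01' (no match yet)
Bit 18: prefix='010' -> emit 'h', reset
Bit 19: prefix='1' -> emit 'b', reset

Answer: pjjfbhhb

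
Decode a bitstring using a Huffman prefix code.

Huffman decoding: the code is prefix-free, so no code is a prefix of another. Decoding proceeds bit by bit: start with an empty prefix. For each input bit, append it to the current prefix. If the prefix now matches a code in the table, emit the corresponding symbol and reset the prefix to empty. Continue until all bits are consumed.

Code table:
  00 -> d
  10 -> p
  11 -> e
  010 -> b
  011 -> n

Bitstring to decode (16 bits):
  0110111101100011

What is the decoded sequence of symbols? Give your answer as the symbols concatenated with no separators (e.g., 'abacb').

Bit 0: prefix='0' (no match yet)
Bit 1: prefix='01' (no match yet)
Bit 2: prefix='011' -> emit 'n', reset
Bit 3: prefix='0' (no match yet)
Bit 4: prefix='01' (no match yet)
Bit 5: prefix='011' -> emit 'n', reset
Bit 6: prefix='1' (no match yet)
Bit 7: prefix='11' -> emit 'e', reset
Bit 8: prefix='0' (no match yet)
Bit 9: prefix='01' (no match yet)
Bit 10: prefix='011' -> emit 'n', reset
Bit 11: prefix='0' (no match yet)
Bit 12: prefix='00' -> emit 'd', reset
Bit 13: prefix='0' (no match yet)
Bit 14: prefix='01' (no match yet)
Bit 15: prefix='011' -> emit 'n', reset

Answer: nnendn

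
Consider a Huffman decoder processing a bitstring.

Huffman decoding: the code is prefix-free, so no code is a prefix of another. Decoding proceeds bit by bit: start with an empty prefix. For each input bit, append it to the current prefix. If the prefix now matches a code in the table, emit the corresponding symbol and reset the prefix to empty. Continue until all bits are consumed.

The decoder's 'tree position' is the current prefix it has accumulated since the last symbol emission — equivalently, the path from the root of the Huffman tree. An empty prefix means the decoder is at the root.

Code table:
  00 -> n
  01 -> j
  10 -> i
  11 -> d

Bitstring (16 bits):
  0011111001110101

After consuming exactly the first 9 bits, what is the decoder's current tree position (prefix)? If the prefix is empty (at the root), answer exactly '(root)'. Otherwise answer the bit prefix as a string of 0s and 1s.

Bit 0: prefix='0' (no match yet)
Bit 1: prefix='00' -> emit 'n', reset
Bit 2: prefix='1' (no match yet)
Bit 3: prefix='11' -> emit 'd', reset
Bit 4: prefix='1' (no match yet)
Bit 5: prefix='11' -> emit 'd', reset
Bit 6: prefix='1' (no match yet)
Bit 7: prefix='10' -> emit 'i', reset
Bit 8: prefix='0' (no match yet)

Answer: 0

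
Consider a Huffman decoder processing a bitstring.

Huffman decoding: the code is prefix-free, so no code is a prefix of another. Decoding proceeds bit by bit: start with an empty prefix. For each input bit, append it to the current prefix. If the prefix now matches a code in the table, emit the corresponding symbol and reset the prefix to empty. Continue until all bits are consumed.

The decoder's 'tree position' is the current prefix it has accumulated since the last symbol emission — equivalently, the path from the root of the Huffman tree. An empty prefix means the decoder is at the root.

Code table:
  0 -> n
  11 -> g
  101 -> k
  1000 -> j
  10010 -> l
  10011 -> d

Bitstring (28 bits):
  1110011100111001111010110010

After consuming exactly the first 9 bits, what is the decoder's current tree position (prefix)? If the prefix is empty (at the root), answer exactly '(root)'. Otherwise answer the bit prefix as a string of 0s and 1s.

Bit 0: prefix='1' (no match yet)
Bit 1: prefix='11' -> emit 'g', reset
Bit 2: prefix='1' (no match yet)
Bit 3: prefix='10' (no match yet)
Bit 4: prefix='100' (no match yet)
Bit 5: prefix='1001' (no match yet)
Bit 6: prefix='10011' -> emit 'd', reset
Bit 7: prefix='1' (no match yet)
Bit 8: prefix='10' (no match yet)

Answer: 10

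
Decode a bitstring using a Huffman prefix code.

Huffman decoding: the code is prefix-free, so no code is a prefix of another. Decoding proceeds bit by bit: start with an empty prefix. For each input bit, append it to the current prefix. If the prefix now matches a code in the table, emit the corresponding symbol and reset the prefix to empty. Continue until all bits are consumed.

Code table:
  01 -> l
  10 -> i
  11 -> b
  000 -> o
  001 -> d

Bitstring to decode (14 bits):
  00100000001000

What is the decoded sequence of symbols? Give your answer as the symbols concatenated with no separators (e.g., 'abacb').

Answer: doolo

Derivation:
Bit 0: prefix='0' (no match yet)
Bit 1: prefix='00' (no match yet)
Bit 2: prefix='001' -> emit 'd', reset
Bit 3: prefix='0' (no match yet)
Bit 4: prefix='00' (no match yet)
Bit 5: prefix='000' -> emit 'o', reset
Bit 6: prefix='0' (no match yet)
Bit 7: prefix='00' (no match yet)
Bit 8: prefix='000' -> emit 'o', reset
Bit 9: prefix='0' (no match yet)
Bit 10: prefix='01' -> emit 'l', reset
Bit 11: prefix='0' (no match yet)
Bit 12: prefix='00' (no match yet)
Bit 13: prefix='000' -> emit 'o', reset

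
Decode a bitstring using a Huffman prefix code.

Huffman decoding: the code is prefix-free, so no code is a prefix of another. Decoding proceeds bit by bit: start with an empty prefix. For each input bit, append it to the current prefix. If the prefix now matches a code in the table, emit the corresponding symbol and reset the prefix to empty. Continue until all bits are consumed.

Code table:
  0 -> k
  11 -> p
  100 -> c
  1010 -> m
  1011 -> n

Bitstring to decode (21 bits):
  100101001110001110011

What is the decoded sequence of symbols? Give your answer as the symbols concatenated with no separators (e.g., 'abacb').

Bit 0: prefix='1' (no match yet)
Bit 1: prefix='10' (no match yet)
Bit 2: prefix='100' -> emit 'c', reset
Bit 3: prefix='1' (no match yet)
Bit 4: prefix='10' (no match yet)
Bit 5: prefix='101' (no match yet)
Bit 6: prefix='1010' -> emit 'm', reset
Bit 7: prefix='0' -> emit 'k', reset
Bit 8: prefix='1' (no match yet)
Bit 9: prefix='11' -> emit 'p', reset
Bit 10: prefix='1' (no match yet)
Bit 11: prefix='10' (no match yet)
Bit 12: prefix='100' -> emit 'c', reset
Bit 13: prefix='0' -> emit 'k', reset
Bit 14: prefix='1' (no match yet)
Bit 15: prefix='11' -> emit 'p', reset
Bit 16: prefix='1' (no match yet)
Bit 17: prefix='10' (no match yet)
Bit 18: prefix='100' -> emit 'c', reset
Bit 19: prefix='1' (no match yet)
Bit 20: prefix='11' -> emit 'p', reset

Answer: cmkpckpcp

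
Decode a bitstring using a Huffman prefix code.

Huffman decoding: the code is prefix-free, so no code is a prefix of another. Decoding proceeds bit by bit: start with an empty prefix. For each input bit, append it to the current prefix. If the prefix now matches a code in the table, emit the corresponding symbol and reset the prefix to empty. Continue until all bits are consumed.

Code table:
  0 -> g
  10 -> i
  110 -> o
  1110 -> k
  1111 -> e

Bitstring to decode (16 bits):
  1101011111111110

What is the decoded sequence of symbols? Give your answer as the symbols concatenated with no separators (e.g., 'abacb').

Bit 0: prefix='1' (no match yet)
Bit 1: prefix='11' (no match yet)
Bit 2: prefix='110' -> emit 'o', reset
Bit 3: prefix='1' (no match yet)
Bit 4: prefix='10' -> emit 'i', reset
Bit 5: prefix='1' (no match yet)
Bit 6: prefix='11' (no match yet)
Bit 7: prefix='111' (no match yet)
Bit 8: prefix='1111' -> emit 'e', reset
Bit 9: prefix='1' (no match yet)
Bit 10: prefix='11' (no match yet)
Bit 11: prefix='111' (no match yet)
Bit 12: prefix='1111' -> emit 'e', reset
Bit 13: prefix='1' (no match yet)
Bit 14: prefix='11' (no match yet)
Bit 15: prefix='110' -> emit 'o', reset

Answer: oieeo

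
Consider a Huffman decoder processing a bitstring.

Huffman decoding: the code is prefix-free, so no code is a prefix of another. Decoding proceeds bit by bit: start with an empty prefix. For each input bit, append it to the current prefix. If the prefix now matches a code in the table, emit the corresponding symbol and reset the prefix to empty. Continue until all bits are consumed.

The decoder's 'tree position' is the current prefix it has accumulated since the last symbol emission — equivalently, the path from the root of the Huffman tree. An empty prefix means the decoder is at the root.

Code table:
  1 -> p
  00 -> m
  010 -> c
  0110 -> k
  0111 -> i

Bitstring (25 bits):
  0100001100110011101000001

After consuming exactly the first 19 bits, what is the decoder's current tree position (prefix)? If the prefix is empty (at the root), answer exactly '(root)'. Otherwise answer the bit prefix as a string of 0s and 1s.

Bit 0: prefix='0' (no match yet)
Bit 1: prefix='01' (no match yet)
Bit 2: prefix='010' -> emit 'c', reset
Bit 3: prefix='0' (no match yet)
Bit 4: prefix='00' -> emit 'm', reset
Bit 5: prefix='0' (no match yet)
Bit 6: prefix='01' (no match yet)
Bit 7: prefix='011' (no match yet)
Bit 8: prefix='0110' -> emit 'k', reset
Bit 9: prefix='0' (no match yet)
Bit 10: prefix='01' (no match yet)
Bit 11: prefix='011' (no match yet)
Bit 12: prefix='0110' -> emit 'k', reset
Bit 13: prefix='0' (no match yet)
Bit 14: prefix='01' (no match yet)
Bit 15: prefix='011' (no match yet)
Bit 16: prefix='0111' -> emit 'i', reset
Bit 17: prefix='0' (no match yet)
Bit 18: prefix='01' (no match yet)

Answer: 01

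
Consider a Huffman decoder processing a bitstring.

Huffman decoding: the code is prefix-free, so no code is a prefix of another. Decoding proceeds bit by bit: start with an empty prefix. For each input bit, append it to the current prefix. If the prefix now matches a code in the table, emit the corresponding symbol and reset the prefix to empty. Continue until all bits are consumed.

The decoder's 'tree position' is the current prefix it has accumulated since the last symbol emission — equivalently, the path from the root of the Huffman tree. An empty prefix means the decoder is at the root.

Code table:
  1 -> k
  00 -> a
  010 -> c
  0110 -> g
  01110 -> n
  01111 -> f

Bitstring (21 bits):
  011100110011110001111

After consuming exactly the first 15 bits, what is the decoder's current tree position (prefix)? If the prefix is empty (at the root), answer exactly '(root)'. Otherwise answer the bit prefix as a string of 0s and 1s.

Answer: 0

Derivation:
Bit 0: prefix='0' (no match yet)
Bit 1: prefix='01' (no match yet)
Bit 2: prefix='011' (no match yet)
Bit 3: prefix='0111' (no match yet)
Bit 4: prefix='01110' -> emit 'n', reset
Bit 5: prefix='0' (no match yet)
Bit 6: prefix='01' (no match yet)
Bit 7: prefix='011' (no match yet)
Bit 8: prefix='0110' -> emit 'g', reset
Bit 9: prefix='0' (no match yet)
Bit 10: prefix='01' (no match yet)
Bit 11: prefix='011' (no match yet)
Bit 12: prefix='0111' (no match yet)
Bit 13: prefix='01111' -> emit 'f', reset
Bit 14: prefix='0' (no match yet)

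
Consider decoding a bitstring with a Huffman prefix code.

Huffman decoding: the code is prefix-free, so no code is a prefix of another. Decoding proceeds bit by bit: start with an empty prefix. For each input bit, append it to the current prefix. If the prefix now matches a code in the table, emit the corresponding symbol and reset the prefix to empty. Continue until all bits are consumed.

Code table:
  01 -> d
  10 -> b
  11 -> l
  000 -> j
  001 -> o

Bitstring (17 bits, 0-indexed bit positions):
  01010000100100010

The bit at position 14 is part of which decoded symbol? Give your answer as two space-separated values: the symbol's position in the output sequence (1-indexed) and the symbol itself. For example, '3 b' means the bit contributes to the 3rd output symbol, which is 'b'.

Answer: 6 j

Derivation:
Bit 0: prefix='0' (no match yet)
Bit 1: prefix='01' -> emit 'd', reset
Bit 2: prefix='0' (no match yet)
Bit 3: prefix='01' -> emit 'd', reset
Bit 4: prefix='0' (no match yet)
Bit 5: prefix='00' (no match yet)
Bit 6: prefix='000' -> emit 'j', reset
Bit 7: prefix='0' (no match yet)
Bit 8: prefix='01' -> emit 'd', reset
Bit 9: prefix='0' (no match yet)
Bit 10: prefix='00' (no match yet)
Bit 11: prefix='001' -> emit 'o', reset
Bit 12: prefix='0' (no match yet)
Bit 13: prefix='00' (no match yet)
Bit 14: prefix='000' -> emit 'j', reset
Bit 15: prefix='1' (no match yet)
Bit 16: prefix='10' -> emit 'b', reset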